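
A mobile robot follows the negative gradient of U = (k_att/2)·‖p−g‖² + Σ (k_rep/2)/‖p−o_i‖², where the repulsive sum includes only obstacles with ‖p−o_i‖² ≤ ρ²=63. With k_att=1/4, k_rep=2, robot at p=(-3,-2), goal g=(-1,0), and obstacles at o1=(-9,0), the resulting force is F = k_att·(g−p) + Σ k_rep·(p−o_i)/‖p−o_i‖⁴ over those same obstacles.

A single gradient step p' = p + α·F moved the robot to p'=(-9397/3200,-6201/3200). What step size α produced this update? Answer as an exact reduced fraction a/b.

α = 1/8

F_att = 1/4·(g−p) = 1/4·(2,2) = (0.5000,0.5000)
o1: d²=40 ≤ ρ²=63; F_rep = 2·(6,-2)/40² = (0.0075,-0.0025)
F = F_att + ΣF_rep = (0.5075,0.4975)
Δp = p'−p = (0.0634,0.0622); α = Δx/Fx = (203/3200) / (203/400) = 1/8
check: Δy/Fy = (199/3200) / (199/400) = 1/8 ✓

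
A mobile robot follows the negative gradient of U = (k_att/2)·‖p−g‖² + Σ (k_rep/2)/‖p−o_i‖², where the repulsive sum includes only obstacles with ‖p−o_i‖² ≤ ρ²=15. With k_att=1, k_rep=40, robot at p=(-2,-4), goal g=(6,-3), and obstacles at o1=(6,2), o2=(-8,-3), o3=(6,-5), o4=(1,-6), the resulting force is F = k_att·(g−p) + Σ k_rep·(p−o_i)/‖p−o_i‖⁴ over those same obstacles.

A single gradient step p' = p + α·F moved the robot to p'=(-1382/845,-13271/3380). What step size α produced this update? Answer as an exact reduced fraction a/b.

α = 1/20

F_att = 1·(g−p) = 1·(8,1) = (8.0000,1.0000)
o1: d²=100 > ρ²=15 → inactive
o2: d²=37 > ρ²=15 → inactive
o3: d²=65 > ρ²=15 → inactive
o4: d²=13 ≤ ρ²=15; F_rep = 40·(-3,2)/13² = (-0.7101,0.4734)
F = F_att + ΣF_rep = (7.2899,1.4734)
Δp = p'−p = (0.3645,0.0737); α = Δx/Fx = (308/845) / (1232/169) = 1/20
check: Δy/Fy = (249/3380) / (249/169) = 1/20 ✓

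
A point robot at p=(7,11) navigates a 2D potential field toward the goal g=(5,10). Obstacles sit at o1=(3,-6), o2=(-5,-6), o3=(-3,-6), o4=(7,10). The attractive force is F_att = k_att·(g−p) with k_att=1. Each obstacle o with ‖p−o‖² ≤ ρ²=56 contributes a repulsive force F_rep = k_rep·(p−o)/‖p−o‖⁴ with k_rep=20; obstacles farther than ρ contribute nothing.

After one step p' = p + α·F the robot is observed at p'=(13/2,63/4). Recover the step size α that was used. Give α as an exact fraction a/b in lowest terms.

α = 1/4

F_att = 1·(g−p) = 1·(-2,-1) = (-2.0000,-1.0000)
o1: d²=305 > ρ²=56 → inactive
o2: d²=433 > ρ²=56 → inactive
o3: d²=389 > ρ²=56 → inactive
o4: d²=1 ≤ ρ²=56; F_rep = 20·(0,1)/1² = (0.0000,20.0000)
F = F_att + ΣF_rep = (-2.0000,19.0000)
Δp = p'−p = (-0.5000,4.7500); α = Δx/Fx = (-1/2) / (-2) = 1/4
check: Δy/Fy = (19/4) / (19) = 1/4 ✓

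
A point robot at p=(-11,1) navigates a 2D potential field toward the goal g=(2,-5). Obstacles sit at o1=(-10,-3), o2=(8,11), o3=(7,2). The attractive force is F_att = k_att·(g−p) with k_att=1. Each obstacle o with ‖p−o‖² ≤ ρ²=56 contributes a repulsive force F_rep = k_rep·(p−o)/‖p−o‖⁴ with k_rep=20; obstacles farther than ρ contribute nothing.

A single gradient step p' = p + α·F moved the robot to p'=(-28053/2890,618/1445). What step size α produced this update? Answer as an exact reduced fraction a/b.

F_att = 1·(g−p) = 1·(13,-6) = (13.0000,-6.0000)
o1: d²=17 ≤ ρ²=56; F_rep = 20·(-1,4)/17² = (-0.0692,0.2768)
o2: d²=461 > ρ²=56 → inactive
o3: d²=325 > ρ²=56 → inactive
F = F_att + ΣF_rep = (12.9308,-5.7232)
Δp = p'−p = (1.2931,-0.5723); α = Δx/Fx = (3737/2890) / (3737/289) = 1/10
check: Δy/Fy = (-827/1445) / (-1654/289) = 1/10 ✓

α = 1/10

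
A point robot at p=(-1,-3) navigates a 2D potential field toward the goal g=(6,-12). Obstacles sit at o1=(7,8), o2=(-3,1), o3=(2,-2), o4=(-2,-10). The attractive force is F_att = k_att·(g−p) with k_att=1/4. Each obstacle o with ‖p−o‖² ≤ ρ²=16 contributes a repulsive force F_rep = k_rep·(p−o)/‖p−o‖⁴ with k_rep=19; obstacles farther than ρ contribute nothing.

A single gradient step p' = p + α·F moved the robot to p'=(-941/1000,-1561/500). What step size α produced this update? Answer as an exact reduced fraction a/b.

F_att = 1/4·(g−p) = 1/4·(7,-9) = (1.7500,-2.2500)
o1: d²=185 > ρ²=16 → inactive
o2: d²=20 > ρ²=16 → inactive
o3: d²=10 ≤ ρ²=16; F_rep = 19·(-3,-1)/10² = (-0.5700,-0.1900)
o4: d²=50 > ρ²=16 → inactive
F = F_att + ΣF_rep = (1.1800,-2.4400)
Δp = p'−p = (0.0590,-0.1220); α = Δx/Fx = (59/1000) / (59/50) = 1/20
check: Δy/Fy = (-61/500) / (-61/25) = 1/20 ✓

α = 1/20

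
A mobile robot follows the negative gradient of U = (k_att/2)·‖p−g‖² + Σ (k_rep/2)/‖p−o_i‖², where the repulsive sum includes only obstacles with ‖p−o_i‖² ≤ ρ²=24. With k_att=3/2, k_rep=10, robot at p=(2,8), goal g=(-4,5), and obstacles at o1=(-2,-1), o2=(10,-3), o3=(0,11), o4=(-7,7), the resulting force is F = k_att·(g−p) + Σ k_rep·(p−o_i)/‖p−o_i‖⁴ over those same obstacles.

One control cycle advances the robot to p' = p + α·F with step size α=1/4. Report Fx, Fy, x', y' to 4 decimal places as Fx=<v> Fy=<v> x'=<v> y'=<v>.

Fx=-8.8817 Fy=-4.6775 x'=-0.2204 y'=6.8306

F_att = 3/2·(g−p) = 3/2·(-6,-3) = (-9.0000,-4.5000)
o1: d²=97 > ρ²=24 → inactive
o2: d²=185 > ρ²=24 → inactive
o3: d²=13 ≤ ρ²=24; F_rep = 10·(2,-3)/13² = (0.1183,-0.1775)
o4: d²=82 > ρ²=24 → inactive
F = F_att + ΣF_rep = (-8.8817,-4.6775)
p' = p + 1/4·F = (-0.2204,6.8306)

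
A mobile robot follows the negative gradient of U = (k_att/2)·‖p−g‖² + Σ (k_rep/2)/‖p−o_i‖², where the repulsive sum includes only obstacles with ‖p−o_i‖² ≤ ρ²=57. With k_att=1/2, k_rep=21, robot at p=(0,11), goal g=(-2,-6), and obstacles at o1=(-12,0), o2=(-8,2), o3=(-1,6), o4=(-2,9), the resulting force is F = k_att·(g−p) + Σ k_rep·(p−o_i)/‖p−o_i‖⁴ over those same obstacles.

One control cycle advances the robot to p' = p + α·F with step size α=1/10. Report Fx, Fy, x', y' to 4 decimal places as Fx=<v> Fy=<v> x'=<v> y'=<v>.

Fx=-0.3127 Fy=-7.6884 x'=-0.0313 y'=10.2312

F_att = 1/2·(g−p) = 1/2·(-2,-17) = (-1.0000,-8.5000)
o1: d²=265 > ρ²=57 → inactive
o2: d²=145 > ρ²=57 → inactive
o3: d²=26 ≤ ρ²=57; F_rep = 21·(1,5)/26² = (0.0311,0.1553)
o4: d²=8 ≤ ρ²=57; F_rep = 21·(2,2)/8² = (0.6562,0.6562)
F = F_att + ΣF_rep = (-0.3127,-7.6884)
p' = p + 1/10·F = (-0.0313,10.2312)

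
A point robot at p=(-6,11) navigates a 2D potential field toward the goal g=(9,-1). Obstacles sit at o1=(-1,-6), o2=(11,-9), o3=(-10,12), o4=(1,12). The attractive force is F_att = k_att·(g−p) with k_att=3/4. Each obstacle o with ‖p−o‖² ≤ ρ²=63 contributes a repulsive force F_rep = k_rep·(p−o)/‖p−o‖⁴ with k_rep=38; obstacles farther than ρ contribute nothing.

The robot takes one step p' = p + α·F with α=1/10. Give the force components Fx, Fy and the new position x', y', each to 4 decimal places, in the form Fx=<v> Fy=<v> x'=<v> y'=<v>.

Fx=11.6696 Fy=-9.1467 x'=-4.8330 y'=10.0853

F_att = 3/4·(g−p) = 3/4·(15,-12) = (11.2500,-9.0000)
o1: d²=314 > ρ²=63 → inactive
o2: d²=689 > ρ²=63 → inactive
o3: d²=17 ≤ ρ²=63; F_rep = 38·(4,-1)/17² = (0.5260,-0.1315)
o4: d²=50 ≤ ρ²=63; F_rep = 38·(-7,-1)/50² = (-0.1064,-0.0152)
F = F_att + ΣF_rep = (11.6696,-9.1467)
p' = p + 1/10·F = (-4.8330,10.0853)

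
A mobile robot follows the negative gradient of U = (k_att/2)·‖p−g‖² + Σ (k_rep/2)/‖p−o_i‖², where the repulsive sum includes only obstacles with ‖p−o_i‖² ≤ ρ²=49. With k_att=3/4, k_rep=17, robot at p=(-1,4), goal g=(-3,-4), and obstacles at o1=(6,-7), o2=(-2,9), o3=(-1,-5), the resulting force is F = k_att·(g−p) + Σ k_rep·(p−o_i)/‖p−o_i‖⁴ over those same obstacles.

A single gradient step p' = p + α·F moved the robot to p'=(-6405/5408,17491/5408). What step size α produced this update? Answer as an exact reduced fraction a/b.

F_att = 3/4·(g−p) = 3/4·(-2,-8) = (-1.5000,-6.0000)
o1: d²=170 > ρ²=49 → inactive
o2: d²=26 ≤ ρ²=49; F_rep = 17·(1,-5)/26² = (0.0251,-0.1257)
o3: d²=81 > ρ²=49 → inactive
F = F_att + ΣF_rep = (-1.4749,-6.1257)
Δp = p'−p = (-0.1844,-0.7657); α = Δx/Fx = (-997/5408) / (-997/676) = 1/8
check: Δy/Fy = (-4141/5408) / (-4141/676) = 1/8 ✓

α = 1/8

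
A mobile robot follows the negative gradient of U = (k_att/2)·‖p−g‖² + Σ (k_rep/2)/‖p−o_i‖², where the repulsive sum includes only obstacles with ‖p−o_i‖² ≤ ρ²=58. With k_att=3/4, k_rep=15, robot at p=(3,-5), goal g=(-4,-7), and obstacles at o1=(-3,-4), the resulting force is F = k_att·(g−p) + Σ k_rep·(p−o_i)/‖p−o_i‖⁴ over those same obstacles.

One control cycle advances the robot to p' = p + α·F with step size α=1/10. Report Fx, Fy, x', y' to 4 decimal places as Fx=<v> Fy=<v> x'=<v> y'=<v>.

F_att = 3/4·(g−p) = 3/4·(-7,-2) = (-5.2500,-1.5000)
o1: d²=37 ≤ ρ²=58; F_rep = 15·(6,-1)/37² = (0.0657,-0.0110)
F = F_att + ΣF_rep = (-5.1843,-1.5110)
p' = p + 1/10·F = (2.4816,-5.1511)

Fx=-5.1843 Fy=-1.5110 x'=2.4816 y'=-5.1511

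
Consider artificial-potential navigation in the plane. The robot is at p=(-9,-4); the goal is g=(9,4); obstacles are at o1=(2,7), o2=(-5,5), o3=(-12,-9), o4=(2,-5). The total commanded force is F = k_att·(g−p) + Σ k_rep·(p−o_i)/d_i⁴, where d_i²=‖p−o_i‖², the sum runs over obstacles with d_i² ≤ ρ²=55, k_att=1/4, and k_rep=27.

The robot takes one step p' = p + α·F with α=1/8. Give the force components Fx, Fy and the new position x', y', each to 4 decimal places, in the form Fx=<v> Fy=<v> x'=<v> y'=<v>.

F_att = 1/4·(g−p) = 1/4·(18,8) = (4.5000,2.0000)
o1: d²=242 > ρ²=55 → inactive
o2: d²=97 > ρ²=55 → inactive
o3: d²=34 ≤ ρ²=55; F_rep = 27·(3,5)/34² = (0.0701,0.1168)
o4: d²=122 > ρ²=55 → inactive
F = F_att + ΣF_rep = (4.5701,2.1168)
p' = p + 1/8·F = (-8.4287,-3.7354)

Fx=4.5701 Fy=2.1168 x'=-8.4287 y'=-3.7354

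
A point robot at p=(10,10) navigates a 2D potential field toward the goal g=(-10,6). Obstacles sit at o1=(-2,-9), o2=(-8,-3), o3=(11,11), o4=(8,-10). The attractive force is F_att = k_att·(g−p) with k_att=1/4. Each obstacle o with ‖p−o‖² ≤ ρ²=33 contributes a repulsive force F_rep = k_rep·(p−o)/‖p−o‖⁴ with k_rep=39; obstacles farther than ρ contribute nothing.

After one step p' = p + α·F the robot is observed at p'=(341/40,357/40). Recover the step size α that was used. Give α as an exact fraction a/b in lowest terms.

F_att = 1/4·(g−p) = 1/4·(-20,-4) = (-5.0000,-1.0000)
o1: d²=505 > ρ²=33 → inactive
o2: d²=493 > ρ²=33 → inactive
o3: d²=2 ≤ ρ²=33; F_rep = 39·(-1,-1)/2² = (-9.7500,-9.7500)
o4: d²=404 > ρ²=33 → inactive
F = F_att + ΣF_rep = (-14.7500,-10.7500)
Δp = p'−p = (-1.4750,-1.0750); α = Δx/Fx = (-59/40) / (-59/4) = 1/10
check: Δy/Fy = (-43/40) / (-43/4) = 1/10 ✓

α = 1/10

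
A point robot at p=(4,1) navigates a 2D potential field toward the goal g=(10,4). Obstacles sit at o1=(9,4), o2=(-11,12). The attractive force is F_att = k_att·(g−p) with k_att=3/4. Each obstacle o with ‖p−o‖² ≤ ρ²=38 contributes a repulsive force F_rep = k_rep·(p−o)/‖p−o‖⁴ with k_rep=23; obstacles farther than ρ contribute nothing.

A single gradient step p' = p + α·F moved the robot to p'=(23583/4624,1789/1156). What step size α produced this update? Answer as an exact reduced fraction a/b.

α = 1/4

F_att = 3/4·(g−p) = 3/4·(6,3) = (4.5000,2.2500)
o1: d²=34 ≤ ρ²=38; F_rep = 23·(-5,-3)/34² = (-0.0995,-0.0597)
o2: d²=346 > ρ²=38 → inactive
F = F_att + ΣF_rep = (4.4005,2.1903)
Δp = p'−p = (1.1001,0.5476); α = Δx/Fx = (5087/4624) / (5087/1156) = 1/4
check: Δy/Fy = (633/1156) / (633/289) = 1/4 ✓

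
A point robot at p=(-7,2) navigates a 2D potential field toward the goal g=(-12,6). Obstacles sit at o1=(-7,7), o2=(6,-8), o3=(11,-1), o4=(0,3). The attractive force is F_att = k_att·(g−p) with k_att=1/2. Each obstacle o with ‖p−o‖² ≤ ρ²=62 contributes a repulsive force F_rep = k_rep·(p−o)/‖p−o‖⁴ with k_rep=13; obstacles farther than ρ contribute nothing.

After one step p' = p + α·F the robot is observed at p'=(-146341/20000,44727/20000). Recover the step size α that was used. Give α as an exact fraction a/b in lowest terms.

F_att = 1/2·(g−p) = 1/2·(-5,4) = (-2.5000,2.0000)
o1: d²=25 ≤ ρ²=62; F_rep = 13·(0,-5)/25² = (0.0000,-0.1040)
o2: d²=269 > ρ²=62 → inactive
o3: d²=333 > ρ²=62 → inactive
o4: d²=50 ≤ ρ²=62; F_rep = 13·(-7,-1)/50² = (-0.0364,-0.0052)
F = F_att + ΣF_rep = (-2.5364,1.8908)
Δp = p'−p = (-0.3170,0.2364); α = Δx/Fx = (-6341/20000) / (-6341/2500) = 1/8
check: Δy/Fy = (4727/20000) / (4727/2500) = 1/8 ✓

α = 1/8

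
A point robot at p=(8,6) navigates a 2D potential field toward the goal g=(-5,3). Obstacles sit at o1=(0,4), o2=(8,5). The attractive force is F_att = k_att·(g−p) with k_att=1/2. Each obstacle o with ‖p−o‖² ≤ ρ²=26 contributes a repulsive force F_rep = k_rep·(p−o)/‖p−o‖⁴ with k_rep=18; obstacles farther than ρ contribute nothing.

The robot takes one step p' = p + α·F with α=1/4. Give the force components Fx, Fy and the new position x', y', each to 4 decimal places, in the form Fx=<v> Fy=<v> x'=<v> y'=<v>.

Fx=-6.5000 Fy=16.5000 x'=6.3750 y'=10.1250

F_att = 1/2·(g−p) = 1/2·(-13,-3) = (-6.5000,-1.5000)
o1: d²=68 > ρ²=26 → inactive
o2: d²=1 ≤ ρ²=26; F_rep = 18·(0,1)/1² = (0.0000,18.0000)
F = F_att + ΣF_rep = (-6.5000,16.5000)
p' = p + 1/4·F = (6.3750,10.1250)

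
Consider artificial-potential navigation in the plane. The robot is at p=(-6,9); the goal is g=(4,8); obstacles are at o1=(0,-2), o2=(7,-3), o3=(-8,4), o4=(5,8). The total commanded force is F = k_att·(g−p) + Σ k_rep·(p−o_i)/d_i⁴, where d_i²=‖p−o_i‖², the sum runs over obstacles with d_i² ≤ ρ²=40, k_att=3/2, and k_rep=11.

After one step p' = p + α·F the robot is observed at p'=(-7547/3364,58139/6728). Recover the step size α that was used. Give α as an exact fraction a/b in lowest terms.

α = 1/4

F_att = 3/2·(g−p) = 3/2·(10,-1) = (15.0000,-1.5000)
o1: d²=157 > ρ²=40 → inactive
o2: d²=313 > ρ²=40 → inactive
o3: d²=29 ≤ ρ²=40; F_rep = 11·(2,5)/29² = (0.0262,0.0654)
o4: d²=122 > ρ²=40 → inactive
F = F_att + ΣF_rep = (15.0262,-1.4346)
Δp = p'−p = (3.7565,-0.3587); α = Δx/Fx = (12637/3364) / (12637/841) = 1/4
check: Δy/Fy = (-2413/6728) / (-2413/1682) = 1/4 ✓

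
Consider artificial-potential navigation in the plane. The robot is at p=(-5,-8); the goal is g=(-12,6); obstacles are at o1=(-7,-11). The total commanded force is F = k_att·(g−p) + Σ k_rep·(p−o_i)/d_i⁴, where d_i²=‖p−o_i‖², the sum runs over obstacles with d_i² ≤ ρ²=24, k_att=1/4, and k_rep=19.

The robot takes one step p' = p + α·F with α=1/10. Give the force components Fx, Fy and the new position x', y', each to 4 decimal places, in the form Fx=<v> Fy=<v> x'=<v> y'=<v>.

Fx=-1.5251 Fy=3.8373 x'=-5.1525 y'=-7.6163

F_att = 1/4·(g−p) = 1/4·(-7,14) = (-1.7500,3.5000)
o1: d²=13 ≤ ρ²=24; F_rep = 19·(2,3)/13² = (0.2249,0.3373)
F = F_att + ΣF_rep = (-1.5251,3.8373)
p' = p + 1/10·F = (-5.1525,-7.6163)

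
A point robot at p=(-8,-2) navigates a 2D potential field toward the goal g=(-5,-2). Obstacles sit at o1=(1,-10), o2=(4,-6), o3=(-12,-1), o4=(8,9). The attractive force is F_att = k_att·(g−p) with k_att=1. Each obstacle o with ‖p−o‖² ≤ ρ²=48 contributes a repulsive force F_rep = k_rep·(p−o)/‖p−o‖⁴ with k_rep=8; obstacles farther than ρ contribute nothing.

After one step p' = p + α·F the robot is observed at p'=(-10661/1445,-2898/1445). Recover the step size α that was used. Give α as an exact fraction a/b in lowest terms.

α = 1/5

F_att = 1·(g−p) = 1·(3,0) = (3.0000,0.0000)
o1: d²=145 > ρ²=48 → inactive
o2: d²=160 > ρ²=48 → inactive
o3: d²=17 ≤ ρ²=48; F_rep = 8·(4,-1)/17² = (0.1107,-0.0277)
o4: d²=377 > ρ²=48 → inactive
F = F_att + ΣF_rep = (3.1107,-0.0277)
Δp = p'−p = (0.6221,-0.0055); α = Δx/Fx = (899/1445) / (899/289) = 1/5
check: Δy/Fy = (-8/1445) / (-8/289) = 1/5 ✓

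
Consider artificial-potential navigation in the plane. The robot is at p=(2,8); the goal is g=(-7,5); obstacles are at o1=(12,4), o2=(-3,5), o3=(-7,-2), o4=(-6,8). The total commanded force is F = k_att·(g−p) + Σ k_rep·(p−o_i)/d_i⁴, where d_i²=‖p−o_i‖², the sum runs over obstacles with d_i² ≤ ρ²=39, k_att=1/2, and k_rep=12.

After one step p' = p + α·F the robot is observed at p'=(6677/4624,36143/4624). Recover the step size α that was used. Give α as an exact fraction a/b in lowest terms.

α = 1/8

F_att = 1/2·(g−p) = 1/2·(-9,-3) = (-4.5000,-1.5000)
o1: d²=116 > ρ²=39 → inactive
o2: d²=34 ≤ ρ²=39; F_rep = 12·(5,3)/34² = (0.0519,0.0311)
o3: d²=181 > ρ²=39 → inactive
o4: d²=64 > ρ²=39 → inactive
F = F_att + ΣF_rep = (-4.4481,-1.4689)
Δp = p'−p = (-0.5560,-0.1836); α = Δx/Fx = (-2571/4624) / (-2571/578) = 1/8
check: Δy/Fy = (-849/4624) / (-849/578) = 1/8 ✓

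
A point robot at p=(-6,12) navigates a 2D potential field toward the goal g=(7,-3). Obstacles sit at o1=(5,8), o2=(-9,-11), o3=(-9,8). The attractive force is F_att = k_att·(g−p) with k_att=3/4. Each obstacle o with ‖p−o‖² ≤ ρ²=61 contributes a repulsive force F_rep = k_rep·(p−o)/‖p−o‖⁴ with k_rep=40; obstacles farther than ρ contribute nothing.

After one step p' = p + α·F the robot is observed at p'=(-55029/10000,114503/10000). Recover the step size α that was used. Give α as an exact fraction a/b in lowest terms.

α = 1/20

F_att = 3/4·(g−p) = 3/4·(13,-15) = (9.7500,-11.2500)
o1: d²=137 > ρ²=61 → inactive
o2: d²=538 > ρ²=61 → inactive
o3: d²=25 ≤ ρ²=61; F_rep = 40·(3,4)/25² = (0.1920,0.2560)
F = F_att + ΣF_rep = (9.9420,-10.9940)
Δp = p'−p = (0.4971,-0.5497); α = Δx/Fx = (4971/10000) / (4971/500) = 1/20
check: Δy/Fy = (-5497/10000) / (-5497/500) = 1/20 ✓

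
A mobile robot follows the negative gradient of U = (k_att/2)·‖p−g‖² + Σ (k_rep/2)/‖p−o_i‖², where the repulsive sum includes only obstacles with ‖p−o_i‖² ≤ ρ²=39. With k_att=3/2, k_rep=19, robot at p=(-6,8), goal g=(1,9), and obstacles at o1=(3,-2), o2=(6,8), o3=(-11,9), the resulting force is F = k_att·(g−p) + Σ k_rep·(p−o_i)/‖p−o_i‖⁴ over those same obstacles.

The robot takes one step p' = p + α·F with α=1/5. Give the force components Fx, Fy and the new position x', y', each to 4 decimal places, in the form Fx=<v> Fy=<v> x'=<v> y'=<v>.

F_att = 3/2·(g−p) = 3/2·(7,1) = (10.5000,1.5000)
o1: d²=181 > ρ²=39 → inactive
o2: d²=144 > ρ²=39 → inactive
o3: d²=26 ≤ ρ²=39; F_rep = 19·(5,-1)/26² = (0.1405,-0.0281)
F = F_att + ΣF_rep = (10.6405,1.4719)
p' = p + 1/5·F = (-3.8719,8.2944)

Fx=10.6405 Fy=1.4719 x'=-3.8719 y'=8.2944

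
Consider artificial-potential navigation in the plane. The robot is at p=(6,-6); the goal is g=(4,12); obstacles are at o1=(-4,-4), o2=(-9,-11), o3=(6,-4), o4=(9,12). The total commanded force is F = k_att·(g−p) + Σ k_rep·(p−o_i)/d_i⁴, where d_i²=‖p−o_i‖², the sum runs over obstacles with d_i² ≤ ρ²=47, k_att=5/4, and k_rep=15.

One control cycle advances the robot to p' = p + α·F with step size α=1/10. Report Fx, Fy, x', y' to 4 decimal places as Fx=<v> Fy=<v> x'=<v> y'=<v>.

Fx=-2.5000 Fy=20.6250 x'=5.7500 y'=-3.9375

F_att = 5/4·(g−p) = 5/4·(-2,18) = (-2.5000,22.5000)
o1: d²=104 > ρ²=47 → inactive
o2: d²=250 > ρ²=47 → inactive
o3: d²=4 ≤ ρ²=47; F_rep = 15·(0,-2)/4² = (0.0000,-1.8750)
o4: d²=333 > ρ²=47 → inactive
F = F_att + ΣF_rep = (-2.5000,20.6250)
p' = p + 1/10·F = (5.7500,-3.9375)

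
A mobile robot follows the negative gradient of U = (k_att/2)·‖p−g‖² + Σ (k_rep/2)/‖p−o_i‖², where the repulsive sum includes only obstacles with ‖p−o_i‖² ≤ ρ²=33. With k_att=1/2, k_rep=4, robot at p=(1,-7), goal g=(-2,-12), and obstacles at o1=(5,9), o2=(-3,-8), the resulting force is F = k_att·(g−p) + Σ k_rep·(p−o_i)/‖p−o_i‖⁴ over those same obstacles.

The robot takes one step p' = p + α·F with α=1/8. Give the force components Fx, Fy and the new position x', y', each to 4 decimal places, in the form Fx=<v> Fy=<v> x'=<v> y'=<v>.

F_att = 1/2·(g−p) = 1/2·(-3,-5) = (-1.5000,-2.5000)
o1: d²=272 > ρ²=33 → inactive
o2: d²=17 ≤ ρ²=33; F_rep = 4·(4,1)/17² = (0.0554,0.0138)
F = F_att + ΣF_rep = (-1.4446,-2.4862)
p' = p + 1/8·F = (0.8194,-7.3108)

Fx=-1.4446 Fy=-2.4862 x'=0.8194 y'=-7.3108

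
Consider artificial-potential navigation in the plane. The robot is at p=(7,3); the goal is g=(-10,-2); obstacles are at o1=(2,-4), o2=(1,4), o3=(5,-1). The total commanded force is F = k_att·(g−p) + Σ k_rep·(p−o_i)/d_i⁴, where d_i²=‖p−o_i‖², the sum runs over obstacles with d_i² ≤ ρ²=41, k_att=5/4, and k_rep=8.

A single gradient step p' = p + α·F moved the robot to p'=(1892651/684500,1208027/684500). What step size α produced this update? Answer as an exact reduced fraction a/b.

F_att = 5/4·(g−p) = 5/4·(-17,-5) = (-21.2500,-6.2500)
o1: d²=74 > ρ²=41 → inactive
o2: d²=37 ≤ ρ²=41; F_rep = 8·(6,-1)/37² = (0.0351,-0.0058)
o3: d²=20 ≤ ρ²=41; F_rep = 8·(2,4)/20² = (0.0400,0.0800)
F = F_att + ΣF_rep = (-21.1749,-6.1758)
Δp = p'−p = (-4.2350,-1.2352); α = Δx/Fx = (-2898849/684500) / (-2898849/136900) = 1/5
check: Δy/Fy = (-845473/684500) / (-845473/136900) = 1/5 ✓

α = 1/5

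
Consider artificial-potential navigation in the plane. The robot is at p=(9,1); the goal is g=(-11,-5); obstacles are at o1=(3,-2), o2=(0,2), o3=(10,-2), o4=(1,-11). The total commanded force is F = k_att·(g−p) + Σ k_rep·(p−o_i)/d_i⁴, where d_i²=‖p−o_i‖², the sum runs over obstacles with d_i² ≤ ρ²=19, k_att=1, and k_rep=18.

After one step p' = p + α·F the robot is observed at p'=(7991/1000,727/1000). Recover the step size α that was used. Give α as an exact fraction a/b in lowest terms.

F_att = 1·(g−p) = 1·(-20,-6) = (-20.0000,-6.0000)
o1: d²=45 > ρ²=19 → inactive
o2: d²=82 > ρ²=19 → inactive
o3: d²=10 ≤ ρ²=19; F_rep = 18·(-1,3)/10² = (-0.1800,0.5400)
o4: d²=208 > ρ²=19 → inactive
F = F_att + ΣF_rep = (-20.1800,-5.4600)
Δp = p'−p = (-1.0090,-0.2730); α = Δx/Fx = (-1009/1000) / (-1009/50) = 1/20
check: Δy/Fy = (-273/1000) / (-273/50) = 1/20 ✓

α = 1/20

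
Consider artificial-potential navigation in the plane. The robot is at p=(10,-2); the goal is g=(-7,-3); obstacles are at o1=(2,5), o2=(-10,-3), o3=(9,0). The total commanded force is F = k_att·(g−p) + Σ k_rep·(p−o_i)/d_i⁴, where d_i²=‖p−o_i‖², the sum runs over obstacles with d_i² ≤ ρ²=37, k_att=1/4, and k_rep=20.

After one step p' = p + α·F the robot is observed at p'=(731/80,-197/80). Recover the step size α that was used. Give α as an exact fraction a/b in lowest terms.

F_att = 1/4·(g−p) = 1/4·(-17,-1) = (-4.2500,-0.2500)
o1: d²=113 > ρ²=37 → inactive
o2: d²=401 > ρ²=37 → inactive
o3: d²=5 ≤ ρ²=37; F_rep = 20·(1,-2)/5² = (0.8000,-1.6000)
F = F_att + ΣF_rep = (-3.4500,-1.8500)
Δp = p'−p = (-0.8625,-0.4625); α = Δx/Fx = (-69/80) / (-69/20) = 1/4
check: Δy/Fy = (-37/80) / (-37/20) = 1/4 ✓

α = 1/4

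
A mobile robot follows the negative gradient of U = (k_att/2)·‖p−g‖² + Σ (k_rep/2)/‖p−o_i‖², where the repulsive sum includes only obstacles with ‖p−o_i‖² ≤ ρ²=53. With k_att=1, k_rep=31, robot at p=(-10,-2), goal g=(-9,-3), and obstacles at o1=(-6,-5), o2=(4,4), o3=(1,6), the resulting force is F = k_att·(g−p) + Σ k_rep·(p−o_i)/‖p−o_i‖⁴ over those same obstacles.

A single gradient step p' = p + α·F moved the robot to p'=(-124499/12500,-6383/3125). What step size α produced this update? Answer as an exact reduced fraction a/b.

F_att = 1·(g−p) = 1·(1,-1) = (1.0000,-1.0000)
o1: d²=25 ≤ ρ²=53; F_rep = 31·(-4,3)/25² = (-0.1984,0.1488)
o2: d²=232 > ρ²=53 → inactive
o3: d²=185 > ρ²=53 → inactive
F = F_att + ΣF_rep = (0.8016,-0.8512)
Δp = p'−p = (0.0401,-0.0426); α = Δx/Fx = (501/12500) / (501/625) = 1/20
check: Δy/Fy = (-133/3125) / (-532/625) = 1/20 ✓

α = 1/20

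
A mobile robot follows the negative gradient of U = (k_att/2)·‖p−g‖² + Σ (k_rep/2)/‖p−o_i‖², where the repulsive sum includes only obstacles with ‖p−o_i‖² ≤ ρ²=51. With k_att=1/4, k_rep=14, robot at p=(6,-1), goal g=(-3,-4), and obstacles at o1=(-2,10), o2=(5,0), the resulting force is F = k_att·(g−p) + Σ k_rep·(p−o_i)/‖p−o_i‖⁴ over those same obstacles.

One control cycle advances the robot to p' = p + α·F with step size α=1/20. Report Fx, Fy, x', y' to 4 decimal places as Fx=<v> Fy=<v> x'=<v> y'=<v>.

F_att = 1/4·(g−p) = 1/4·(-9,-3) = (-2.2500,-0.7500)
o1: d²=185 > ρ²=51 → inactive
o2: d²=2 ≤ ρ²=51; F_rep = 14·(1,-1)/2² = (3.5000,-3.5000)
F = F_att + ΣF_rep = (1.2500,-4.2500)
p' = p + 1/20·F = (6.0625,-1.2125)

Fx=1.2500 Fy=-4.2500 x'=6.0625 y'=-1.2125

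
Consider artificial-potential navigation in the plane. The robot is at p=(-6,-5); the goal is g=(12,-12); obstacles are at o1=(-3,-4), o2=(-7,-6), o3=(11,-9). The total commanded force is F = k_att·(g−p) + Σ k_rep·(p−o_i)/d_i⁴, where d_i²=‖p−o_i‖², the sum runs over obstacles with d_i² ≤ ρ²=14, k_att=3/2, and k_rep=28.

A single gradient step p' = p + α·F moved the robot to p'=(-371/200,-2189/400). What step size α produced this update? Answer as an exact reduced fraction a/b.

α = 1/8

F_att = 3/2·(g−p) = 3/2·(18,-7) = (27.0000,-10.5000)
o1: d²=10 ≤ ρ²=14; F_rep = 28·(-3,-1)/10² = (-0.8400,-0.2800)
o2: d²=2 ≤ ρ²=14; F_rep = 28·(1,1)/2² = (7.0000,7.0000)
o3: d²=305 > ρ²=14 → inactive
F = F_att + ΣF_rep = (33.1600,-3.7800)
Δp = p'−p = (4.1450,-0.4725); α = Δx/Fx = (829/200) / (829/25) = 1/8
check: Δy/Fy = (-189/400) / (-189/50) = 1/8 ✓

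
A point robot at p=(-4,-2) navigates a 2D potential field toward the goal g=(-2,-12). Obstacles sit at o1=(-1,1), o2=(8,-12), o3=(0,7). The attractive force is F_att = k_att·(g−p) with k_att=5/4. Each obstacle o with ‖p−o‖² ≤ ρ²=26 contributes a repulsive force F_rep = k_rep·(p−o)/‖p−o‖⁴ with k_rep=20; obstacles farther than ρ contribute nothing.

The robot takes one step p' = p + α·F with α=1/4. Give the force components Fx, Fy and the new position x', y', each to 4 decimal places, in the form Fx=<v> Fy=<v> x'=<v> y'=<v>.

Fx=2.3148 Fy=-12.6852 x'=-3.4213 y'=-5.1713

F_att = 5/4·(g−p) = 5/4·(2,-10) = (2.5000,-12.5000)
o1: d²=18 ≤ ρ²=26; F_rep = 20·(-3,-3)/18² = (-0.1852,-0.1852)
o2: d²=244 > ρ²=26 → inactive
o3: d²=97 > ρ²=26 → inactive
F = F_att + ΣF_rep = (2.3148,-12.6852)
p' = p + 1/4·F = (-3.4213,-5.1713)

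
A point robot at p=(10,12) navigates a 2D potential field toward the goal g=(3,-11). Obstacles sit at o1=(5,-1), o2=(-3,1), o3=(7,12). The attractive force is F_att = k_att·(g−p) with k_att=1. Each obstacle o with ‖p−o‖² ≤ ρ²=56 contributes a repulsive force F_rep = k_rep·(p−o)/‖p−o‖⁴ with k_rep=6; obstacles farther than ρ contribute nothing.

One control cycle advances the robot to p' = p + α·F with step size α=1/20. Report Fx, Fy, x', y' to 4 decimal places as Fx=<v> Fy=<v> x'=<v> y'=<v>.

F_att = 1·(g−p) = 1·(-7,-23) = (-7.0000,-23.0000)
o1: d²=194 > ρ²=56 → inactive
o2: d²=290 > ρ²=56 → inactive
o3: d²=9 ≤ ρ²=56; F_rep = 6·(3,0)/9² = (0.2222,0.0000)
F = F_att + ΣF_rep = (-6.7778,-23.0000)
p' = p + 1/20·F = (9.6611,10.8500)

Fx=-6.7778 Fy=-23.0000 x'=9.6611 y'=10.8500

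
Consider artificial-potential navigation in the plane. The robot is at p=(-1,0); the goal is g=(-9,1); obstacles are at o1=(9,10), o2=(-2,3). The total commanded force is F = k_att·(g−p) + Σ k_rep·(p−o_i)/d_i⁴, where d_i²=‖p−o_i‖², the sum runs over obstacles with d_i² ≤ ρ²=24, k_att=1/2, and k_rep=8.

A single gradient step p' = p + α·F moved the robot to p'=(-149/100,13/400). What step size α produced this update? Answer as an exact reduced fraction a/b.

α = 1/8

F_att = 1/2·(g−p) = 1/2·(-8,1) = (-4.0000,0.5000)
o1: d²=200 > ρ²=24 → inactive
o2: d²=10 ≤ ρ²=24; F_rep = 8·(1,-3)/10² = (0.0800,-0.2400)
F = F_att + ΣF_rep = (-3.9200,0.2600)
Δp = p'−p = (-0.4900,0.0325); α = Δx/Fx = (-49/100) / (-98/25) = 1/8
check: Δy/Fy = (13/400) / (13/50) = 1/8 ✓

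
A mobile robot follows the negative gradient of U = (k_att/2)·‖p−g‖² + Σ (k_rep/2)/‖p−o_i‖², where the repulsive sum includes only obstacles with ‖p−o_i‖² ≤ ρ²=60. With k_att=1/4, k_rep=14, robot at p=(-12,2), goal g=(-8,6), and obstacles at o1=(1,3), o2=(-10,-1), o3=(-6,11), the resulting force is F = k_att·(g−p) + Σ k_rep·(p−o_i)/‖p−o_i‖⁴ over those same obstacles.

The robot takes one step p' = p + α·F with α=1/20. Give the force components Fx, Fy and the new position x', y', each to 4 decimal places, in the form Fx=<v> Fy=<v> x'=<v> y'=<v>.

Fx=0.8343 Fy=1.2485 x'=-11.9583 y'=2.0624

F_att = 1/4·(g−p) = 1/4·(4,4) = (1.0000,1.0000)
o1: d²=170 > ρ²=60 → inactive
o2: d²=13 ≤ ρ²=60; F_rep = 14·(-2,3)/13² = (-0.1657,0.2485)
o3: d²=117 > ρ²=60 → inactive
F = F_att + ΣF_rep = (0.8343,1.2485)
p' = p + 1/20·F = (-11.9583,2.0624)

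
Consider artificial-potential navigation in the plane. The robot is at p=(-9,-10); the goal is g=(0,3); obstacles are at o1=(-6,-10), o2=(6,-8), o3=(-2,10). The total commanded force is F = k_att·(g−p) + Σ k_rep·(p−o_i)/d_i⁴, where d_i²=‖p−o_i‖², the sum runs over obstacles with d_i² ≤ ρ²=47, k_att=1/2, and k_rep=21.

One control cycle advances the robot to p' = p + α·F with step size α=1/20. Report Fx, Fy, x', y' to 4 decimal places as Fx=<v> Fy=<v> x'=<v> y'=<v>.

F_att = 1/2·(g−p) = 1/2·(9,13) = (4.5000,6.5000)
o1: d²=9 ≤ ρ²=47; F_rep = 21·(-3,0)/9² = (-0.7778,0.0000)
o2: d²=229 > ρ²=47 → inactive
o3: d²=449 > ρ²=47 → inactive
F = F_att + ΣF_rep = (3.7222,6.5000)
p' = p + 1/20·F = (-8.8139,-9.6750)

Fx=3.7222 Fy=6.5000 x'=-8.8139 y'=-9.6750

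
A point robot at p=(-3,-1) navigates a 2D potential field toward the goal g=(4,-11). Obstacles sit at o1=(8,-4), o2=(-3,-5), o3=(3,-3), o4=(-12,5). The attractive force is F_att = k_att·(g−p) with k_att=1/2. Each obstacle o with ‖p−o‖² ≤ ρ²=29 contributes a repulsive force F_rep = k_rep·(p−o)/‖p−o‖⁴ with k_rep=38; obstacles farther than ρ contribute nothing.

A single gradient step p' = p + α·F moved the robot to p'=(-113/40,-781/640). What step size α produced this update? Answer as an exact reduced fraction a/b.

α = 1/20

F_att = 1/2·(g−p) = 1/2·(7,-10) = (3.5000,-5.0000)
o1: d²=130 > ρ²=29 → inactive
o2: d²=16 ≤ ρ²=29; F_rep = 38·(0,4)/16² = (0.0000,0.5938)
o3: d²=40 > ρ²=29 → inactive
o4: d²=117 > ρ²=29 → inactive
F = F_att + ΣF_rep = (3.5000,-4.4062)
Δp = p'−p = (0.1750,-0.2203); α = Δx/Fx = (7/40) / (7/2) = 1/20
check: Δy/Fy = (-141/640) / (-141/32) = 1/20 ✓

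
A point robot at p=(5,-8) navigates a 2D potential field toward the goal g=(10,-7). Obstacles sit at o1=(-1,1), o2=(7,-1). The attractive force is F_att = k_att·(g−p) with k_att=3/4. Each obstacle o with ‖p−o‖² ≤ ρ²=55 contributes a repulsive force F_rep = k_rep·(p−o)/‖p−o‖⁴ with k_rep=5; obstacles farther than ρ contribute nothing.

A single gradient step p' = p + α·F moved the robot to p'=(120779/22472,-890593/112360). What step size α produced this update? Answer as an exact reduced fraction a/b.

F_att = 3/4·(g−p) = 3/4·(5,1) = (3.7500,0.7500)
o1: d²=117 > ρ²=55 → inactive
o2: d²=53 ≤ ρ²=55; F_rep = 5·(-2,-7)/53² = (-0.0036,-0.0125)
F = F_att + ΣF_rep = (3.7464,0.7375)
Δp = p'−p = (0.3746,0.0738); α = Δx/Fx = (8419/22472) / (42095/11236) = 1/10
check: Δy/Fy = (8287/112360) / (8287/11236) = 1/10 ✓

α = 1/10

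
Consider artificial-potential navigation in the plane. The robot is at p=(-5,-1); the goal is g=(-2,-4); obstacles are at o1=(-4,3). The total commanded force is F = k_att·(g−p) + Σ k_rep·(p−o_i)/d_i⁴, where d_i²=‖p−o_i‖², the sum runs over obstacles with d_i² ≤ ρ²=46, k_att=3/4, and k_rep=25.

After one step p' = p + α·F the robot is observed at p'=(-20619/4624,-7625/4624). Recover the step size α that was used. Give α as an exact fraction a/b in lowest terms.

α = 1/4

F_att = 3/4·(g−p) = 3/4·(3,-3) = (2.2500,-2.2500)
o1: d²=17 ≤ ρ²=46; F_rep = 25·(-1,-4)/17² = (-0.0865,-0.3460)
F = F_att + ΣF_rep = (2.1635,-2.5960)
Δp = p'−p = (0.5409,-0.6490); α = Δx/Fx = (2501/4624) / (2501/1156) = 1/4
check: Δy/Fy = (-3001/4624) / (-3001/1156) = 1/4 ✓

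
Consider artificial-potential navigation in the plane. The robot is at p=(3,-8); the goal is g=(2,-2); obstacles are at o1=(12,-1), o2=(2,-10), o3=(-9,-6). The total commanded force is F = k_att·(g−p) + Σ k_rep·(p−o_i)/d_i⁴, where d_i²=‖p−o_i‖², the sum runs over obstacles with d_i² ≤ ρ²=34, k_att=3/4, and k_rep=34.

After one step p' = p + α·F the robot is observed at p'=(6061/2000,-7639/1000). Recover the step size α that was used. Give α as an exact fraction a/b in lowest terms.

α = 1/20

F_att = 3/4·(g−p) = 3/4·(-1,6) = (-0.7500,4.5000)
o1: d²=130 > ρ²=34 → inactive
o2: d²=5 ≤ ρ²=34; F_rep = 34·(1,2)/5² = (1.3600,2.7200)
o3: d²=148 > ρ²=34 → inactive
F = F_att + ΣF_rep = (0.6100,7.2200)
Δp = p'−p = (0.0305,0.3610); α = Δx/Fx = (61/2000) / (61/100) = 1/20
check: Δy/Fy = (361/1000) / (361/50) = 1/20 ✓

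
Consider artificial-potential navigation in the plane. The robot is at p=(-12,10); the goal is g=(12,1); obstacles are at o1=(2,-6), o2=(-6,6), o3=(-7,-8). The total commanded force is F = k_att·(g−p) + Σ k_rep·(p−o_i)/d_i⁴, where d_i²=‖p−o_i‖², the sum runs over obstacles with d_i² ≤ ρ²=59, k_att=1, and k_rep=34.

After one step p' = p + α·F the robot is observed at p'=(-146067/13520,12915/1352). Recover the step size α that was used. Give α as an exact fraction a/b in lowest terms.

F_att = 1·(g−p) = 1·(24,-9) = (24.0000,-9.0000)
o1: d²=452 > ρ²=59 → inactive
o2: d²=52 ≤ ρ²=59; F_rep = 34·(-6,4)/52² = (-0.0754,0.0503)
o3: d²=349 > ρ²=59 → inactive
F = F_att + ΣF_rep = (23.9246,-8.9497)
Δp = p'−p = (1.1962,-0.4475); α = Δx/Fx = (16173/13520) / (16173/676) = 1/20
check: Δy/Fy = (-605/1352) / (-3025/338) = 1/20 ✓

α = 1/20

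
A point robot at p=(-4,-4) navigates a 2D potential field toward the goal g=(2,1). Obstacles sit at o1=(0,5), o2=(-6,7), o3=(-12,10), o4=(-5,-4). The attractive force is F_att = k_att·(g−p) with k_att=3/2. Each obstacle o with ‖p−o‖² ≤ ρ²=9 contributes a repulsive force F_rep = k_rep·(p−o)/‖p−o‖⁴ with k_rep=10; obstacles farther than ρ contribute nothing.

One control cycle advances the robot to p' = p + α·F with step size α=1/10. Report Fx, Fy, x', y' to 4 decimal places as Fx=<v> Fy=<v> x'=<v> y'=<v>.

Fx=19.0000 Fy=7.5000 x'=-2.1000 y'=-3.2500

F_att = 3/2·(g−p) = 3/2·(6,5) = (9.0000,7.5000)
o1: d²=97 > ρ²=9 → inactive
o2: d²=125 > ρ²=9 → inactive
o3: d²=260 > ρ²=9 → inactive
o4: d²=1 ≤ ρ²=9; F_rep = 10·(1,0)/1² = (10.0000,0.0000)
F = F_att + ΣF_rep = (19.0000,7.5000)
p' = p + 1/10·F = (-2.1000,-3.2500)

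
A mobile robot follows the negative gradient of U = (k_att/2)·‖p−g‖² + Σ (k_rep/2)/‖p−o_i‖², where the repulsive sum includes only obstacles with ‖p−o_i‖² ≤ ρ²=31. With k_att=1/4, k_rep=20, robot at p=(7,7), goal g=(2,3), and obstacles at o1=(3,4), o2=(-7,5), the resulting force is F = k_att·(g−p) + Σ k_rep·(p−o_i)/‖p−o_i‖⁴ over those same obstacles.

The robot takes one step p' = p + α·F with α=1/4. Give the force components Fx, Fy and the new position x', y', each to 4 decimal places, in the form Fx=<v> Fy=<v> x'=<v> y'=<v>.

F_att = 1/4·(g−p) = 1/4·(-5,-4) = (-1.2500,-1.0000)
o1: d²=25 ≤ ρ²=31; F_rep = 20·(4,3)/25² = (0.1280,0.0960)
o2: d²=200 > ρ²=31 → inactive
F = F_att + ΣF_rep = (-1.1220,-0.9040)
p' = p + 1/4·F = (6.7195,6.7740)

Fx=-1.1220 Fy=-0.9040 x'=6.7195 y'=6.7740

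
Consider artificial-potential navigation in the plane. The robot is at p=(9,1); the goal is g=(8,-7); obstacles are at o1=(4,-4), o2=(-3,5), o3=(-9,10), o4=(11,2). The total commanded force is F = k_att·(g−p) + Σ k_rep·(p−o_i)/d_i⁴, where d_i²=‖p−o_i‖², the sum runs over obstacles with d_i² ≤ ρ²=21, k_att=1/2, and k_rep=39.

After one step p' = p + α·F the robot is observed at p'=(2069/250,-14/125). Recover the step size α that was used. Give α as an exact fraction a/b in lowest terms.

α = 1/5

F_att = 1/2·(g−p) = 1/2·(-1,-8) = (-0.5000,-4.0000)
o1: d²=50 > ρ²=21 → inactive
o2: d²=160 > ρ²=21 → inactive
o3: d²=405 > ρ²=21 → inactive
o4: d²=5 ≤ ρ²=21; F_rep = 39·(-2,-1)/5² = (-3.1200,-1.5600)
F = F_att + ΣF_rep = (-3.6200,-5.5600)
Δp = p'−p = (-0.7240,-1.1120); α = Δx/Fx = (-181/250) / (-181/50) = 1/5
check: Δy/Fy = (-139/125) / (-139/25) = 1/5 ✓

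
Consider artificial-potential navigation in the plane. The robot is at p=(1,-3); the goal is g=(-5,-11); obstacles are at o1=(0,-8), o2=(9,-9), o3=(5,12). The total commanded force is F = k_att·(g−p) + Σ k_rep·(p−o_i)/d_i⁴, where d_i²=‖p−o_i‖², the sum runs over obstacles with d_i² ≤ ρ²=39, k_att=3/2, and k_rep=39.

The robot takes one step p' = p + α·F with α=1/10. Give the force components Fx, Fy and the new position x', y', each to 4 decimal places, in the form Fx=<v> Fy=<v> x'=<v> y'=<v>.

F_att = 3/2·(g−p) = 3/2·(-6,-8) = (-9.0000,-12.0000)
o1: d²=26 ≤ ρ²=39; F_rep = 39·(1,5)/26² = (0.0577,0.2885)
o2: d²=100 > ρ²=39 → inactive
o3: d²=241 > ρ²=39 → inactive
F = F_att + ΣF_rep = (-8.9423,-11.7115)
p' = p + 1/10·F = (0.1058,-4.1712)

Fx=-8.9423 Fy=-11.7115 x'=0.1058 y'=-4.1712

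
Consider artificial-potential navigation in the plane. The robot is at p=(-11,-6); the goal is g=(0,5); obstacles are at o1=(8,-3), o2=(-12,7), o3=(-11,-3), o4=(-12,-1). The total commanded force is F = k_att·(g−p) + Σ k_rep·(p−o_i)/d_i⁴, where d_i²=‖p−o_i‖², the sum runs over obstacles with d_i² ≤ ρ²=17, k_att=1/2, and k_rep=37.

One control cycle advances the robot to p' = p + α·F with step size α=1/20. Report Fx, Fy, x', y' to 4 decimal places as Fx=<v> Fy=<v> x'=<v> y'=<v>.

F_att = 1/2·(g−p) = 1/2·(11,11) = (5.5000,5.5000)
o1: d²=370 > ρ²=17 → inactive
o2: d²=170 > ρ²=17 → inactive
o3: d²=9 ≤ ρ²=17; F_rep = 37·(0,-3)/9² = (0.0000,-1.3704)
o4: d²=26 > ρ²=17 → inactive
F = F_att + ΣF_rep = (5.5000,4.1296)
p' = p + 1/20·F = (-10.7250,-5.7935)

Fx=5.5000 Fy=4.1296 x'=-10.7250 y'=-5.7935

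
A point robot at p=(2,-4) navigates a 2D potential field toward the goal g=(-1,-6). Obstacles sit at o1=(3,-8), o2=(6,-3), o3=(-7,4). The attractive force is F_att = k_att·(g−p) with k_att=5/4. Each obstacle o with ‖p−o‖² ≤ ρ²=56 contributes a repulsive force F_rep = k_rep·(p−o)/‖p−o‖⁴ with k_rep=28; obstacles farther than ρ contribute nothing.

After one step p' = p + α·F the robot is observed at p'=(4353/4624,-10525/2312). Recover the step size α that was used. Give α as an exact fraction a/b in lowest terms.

F_att = 5/4·(g−p) = 5/4·(-3,-2) = (-3.7500,-2.5000)
o1: d²=17 ≤ ρ²=56; F_rep = 28·(-1,4)/17² = (-0.0969,0.3875)
o2: d²=17 ≤ ρ²=56; F_rep = 28·(-4,-1)/17² = (-0.3875,-0.0969)
o3: d²=145 > ρ²=56 → inactive
F = F_att + ΣF_rep = (-4.2344,-2.2093)
Δp = p'−p = (-1.0586,-0.5523); α = Δx/Fx = (-4895/4624) / (-4895/1156) = 1/4
check: Δy/Fy = (-1277/2312) / (-1277/578) = 1/4 ✓

α = 1/4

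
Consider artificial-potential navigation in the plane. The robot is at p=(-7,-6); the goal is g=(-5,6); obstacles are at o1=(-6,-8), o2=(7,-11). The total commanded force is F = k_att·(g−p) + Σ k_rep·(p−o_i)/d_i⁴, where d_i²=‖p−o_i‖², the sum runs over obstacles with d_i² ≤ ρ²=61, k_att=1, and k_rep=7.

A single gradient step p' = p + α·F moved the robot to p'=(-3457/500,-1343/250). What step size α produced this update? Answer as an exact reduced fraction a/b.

F_att = 1·(g−p) = 1·(2,12) = (2.0000,12.0000)
o1: d²=5 ≤ ρ²=61; F_rep = 7·(-1,2)/5² = (-0.2800,0.5600)
o2: d²=221 > ρ²=61 → inactive
F = F_att + ΣF_rep = (1.7200,12.5600)
Δp = p'−p = (0.0860,0.6280); α = Δx/Fx = (43/500) / (43/25) = 1/20
check: Δy/Fy = (157/250) / (314/25) = 1/20 ✓

α = 1/20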